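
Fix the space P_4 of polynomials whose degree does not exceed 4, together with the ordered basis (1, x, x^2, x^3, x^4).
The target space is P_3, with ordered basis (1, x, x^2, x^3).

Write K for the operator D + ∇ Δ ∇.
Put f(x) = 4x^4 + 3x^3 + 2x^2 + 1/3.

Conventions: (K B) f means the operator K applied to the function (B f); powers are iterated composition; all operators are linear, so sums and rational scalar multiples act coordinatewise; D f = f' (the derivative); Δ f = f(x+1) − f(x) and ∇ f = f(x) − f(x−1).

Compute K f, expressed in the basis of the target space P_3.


the image equals g(x) = 16x^3 + 9x^2 + 100x - 30

D f = 16x^3 + 9x^2 + 4x
∇ f = 16x^3 - 15x^2 + 11x - 3
Δ ∇ f = 48x^2 + 18x + 12
∇ Δ ∇ f = 96x - 30
(D + ∇ Δ ∇) f = 16x^3 + 9x^2 + 100x - 30


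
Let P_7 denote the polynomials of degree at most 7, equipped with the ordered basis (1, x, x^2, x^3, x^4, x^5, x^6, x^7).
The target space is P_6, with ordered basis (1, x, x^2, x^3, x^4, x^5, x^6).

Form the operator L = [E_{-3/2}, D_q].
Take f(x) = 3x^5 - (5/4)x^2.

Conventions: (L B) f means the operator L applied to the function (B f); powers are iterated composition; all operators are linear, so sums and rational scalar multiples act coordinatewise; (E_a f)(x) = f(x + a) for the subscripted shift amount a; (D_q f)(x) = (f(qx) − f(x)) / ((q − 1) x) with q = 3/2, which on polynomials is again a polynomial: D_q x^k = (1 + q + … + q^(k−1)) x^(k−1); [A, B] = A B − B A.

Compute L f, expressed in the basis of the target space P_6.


D_q f = (633/16)x^4 - (25/8)x
E_{-3/2} D_q f = (633/16)x^4 - (1899/8)x^3 + (17091/32)x^2 - (17191/32)x + 52473/256
E_{-3/2} f = 3x^5 - (45/2)x^4 + (135/2)x^3 - (205/2)x^2 + (1275/16)x - 819/32
D_q E_{-3/2} f = (633/16)x^4 - (2925/16)x^3 + (2565/8)x^2 - (1025/4)x + 1275/16
[E_{-3/2}, D_q] f = -(873/16)x^3 + (6831/32)x^2 - (8991/32)x + 32073/256

the image equals g(x) = -(873/16)x^3 + (6831/32)x^2 - (8991/32)x + 32073/256


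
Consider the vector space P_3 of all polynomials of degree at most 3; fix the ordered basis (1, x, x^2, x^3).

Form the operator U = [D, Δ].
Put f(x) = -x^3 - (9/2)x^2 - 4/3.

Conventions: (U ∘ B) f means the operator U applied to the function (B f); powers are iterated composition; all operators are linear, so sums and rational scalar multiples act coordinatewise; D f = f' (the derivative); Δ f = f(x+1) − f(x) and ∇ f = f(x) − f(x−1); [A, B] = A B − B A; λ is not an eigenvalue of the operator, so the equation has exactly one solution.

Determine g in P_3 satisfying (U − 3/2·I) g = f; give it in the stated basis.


write g with unknown coordinates in the stated basis and equate coefficients in (U − 3/2·I) g = f
solving from the highest basis element down gives g = (2/3)x^3 + 3x^2 + 8/9
check: U g = 0
so U g − 3/2·g = -x^3 - (9/2)x^2 - 4/3 = f ✓

g(x) = (2/3)x^3 + 3x^2 + 8/9


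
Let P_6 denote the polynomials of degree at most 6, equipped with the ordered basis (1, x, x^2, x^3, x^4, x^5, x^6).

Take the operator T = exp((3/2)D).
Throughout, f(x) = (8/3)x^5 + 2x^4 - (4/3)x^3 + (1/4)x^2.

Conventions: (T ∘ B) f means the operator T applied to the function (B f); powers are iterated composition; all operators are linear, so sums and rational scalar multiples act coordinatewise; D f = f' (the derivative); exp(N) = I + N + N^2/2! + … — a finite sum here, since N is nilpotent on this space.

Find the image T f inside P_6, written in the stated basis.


the image equals g(x) = (8/3)x^5 + 22x^4 + (212/3)x^3 + (445/4)x^2 + (345/4)x + 423/16

order-1 term: 20x^4 + 12x^3 - 6x^2 + (3/4)x
order-2 term: 60x^3 + 27x^2 - 9x + 9/16
order-3 term: 90x^2 + 27x - 9/2
order-4 term: (135/2)x + 81/8
order-5 term: 81/4
the series for exp((3/2)D) f terminates at order 5
exp((3/2)D) f = (8/3)x^5 + 22x^4 + (212/3)x^3 + (445/4)x^2 + (345/4)x + 423/16


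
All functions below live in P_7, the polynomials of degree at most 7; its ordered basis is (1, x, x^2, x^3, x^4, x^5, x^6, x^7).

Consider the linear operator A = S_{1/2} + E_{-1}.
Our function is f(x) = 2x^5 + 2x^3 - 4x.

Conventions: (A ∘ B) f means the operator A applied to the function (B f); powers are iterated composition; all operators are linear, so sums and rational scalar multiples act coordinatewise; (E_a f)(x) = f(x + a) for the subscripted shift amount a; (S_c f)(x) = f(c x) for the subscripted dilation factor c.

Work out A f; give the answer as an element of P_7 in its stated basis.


S_{1/2} f = (1/16)x^5 + (1/4)x^3 - 2x
E_{-1} f = 2x^5 - 10x^4 + 22x^3 - 26x^2 + 12x
(S_{1/2} + E_{-1}) f = (33/16)x^5 - 10x^4 + (89/4)x^3 - 26x^2 + 10x

the result is g(x) = (33/16)x^5 - 10x^4 + (89/4)x^3 - 26x^2 + 10x


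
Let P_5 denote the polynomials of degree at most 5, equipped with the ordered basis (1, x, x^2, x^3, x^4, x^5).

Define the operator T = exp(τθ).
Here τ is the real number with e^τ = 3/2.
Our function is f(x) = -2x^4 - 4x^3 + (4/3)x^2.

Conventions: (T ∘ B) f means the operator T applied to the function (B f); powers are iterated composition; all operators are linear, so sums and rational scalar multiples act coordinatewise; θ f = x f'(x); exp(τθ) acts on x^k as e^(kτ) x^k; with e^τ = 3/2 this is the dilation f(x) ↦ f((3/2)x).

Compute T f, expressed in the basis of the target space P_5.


exp(τθ) x^k = e^(kτ) x^k; with e^τ = 3/2 this sends x^k to (3/2)^k x^k
x^2 ↦ 9/4 x^2
x^3 ↦ 27/8 x^3
x^4 ↦ 81/16 x^4
applying this coordinatewise to f: exp(τθ) f = -(81/8)x^4 - (27/2)x^3 + 3x^2

g(x) = -(81/8)x^4 - (27/2)x^3 + 3x^2


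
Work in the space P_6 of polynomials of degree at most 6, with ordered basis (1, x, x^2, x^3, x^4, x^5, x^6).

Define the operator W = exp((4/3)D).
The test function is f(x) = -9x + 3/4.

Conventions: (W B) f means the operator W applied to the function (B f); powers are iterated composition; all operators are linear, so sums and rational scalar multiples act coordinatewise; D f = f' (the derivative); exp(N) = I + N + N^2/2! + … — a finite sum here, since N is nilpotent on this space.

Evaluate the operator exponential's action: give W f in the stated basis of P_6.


order-1 term: -12
the series for exp((4/3)D) f terminates at order 1
exp((4/3)D) f = -9x - 45/4

g(x) = -9x - 45/4


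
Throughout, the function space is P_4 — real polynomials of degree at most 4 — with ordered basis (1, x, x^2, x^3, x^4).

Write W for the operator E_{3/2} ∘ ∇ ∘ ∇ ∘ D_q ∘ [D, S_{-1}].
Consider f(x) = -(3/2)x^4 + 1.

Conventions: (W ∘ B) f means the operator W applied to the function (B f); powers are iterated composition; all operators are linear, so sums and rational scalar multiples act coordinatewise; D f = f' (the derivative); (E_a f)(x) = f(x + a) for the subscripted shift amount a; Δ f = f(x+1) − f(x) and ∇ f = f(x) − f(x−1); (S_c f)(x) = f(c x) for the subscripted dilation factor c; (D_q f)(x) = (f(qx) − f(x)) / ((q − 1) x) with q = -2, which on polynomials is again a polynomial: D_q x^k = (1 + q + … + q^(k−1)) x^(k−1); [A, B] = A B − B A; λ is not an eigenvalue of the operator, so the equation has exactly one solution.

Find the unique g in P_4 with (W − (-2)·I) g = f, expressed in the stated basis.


write g with unknown coordinates in the stated basis and equate coefficients in (W − (-2)·I) g = f
solving from the highest basis element down gives g = -(3/4)x^4 + 37/2
check: W g = -36
so W g − (-2)·g = -(3/2)x^4 + 1 = f ✓

g(x) = -(3/4)x^4 + 37/2


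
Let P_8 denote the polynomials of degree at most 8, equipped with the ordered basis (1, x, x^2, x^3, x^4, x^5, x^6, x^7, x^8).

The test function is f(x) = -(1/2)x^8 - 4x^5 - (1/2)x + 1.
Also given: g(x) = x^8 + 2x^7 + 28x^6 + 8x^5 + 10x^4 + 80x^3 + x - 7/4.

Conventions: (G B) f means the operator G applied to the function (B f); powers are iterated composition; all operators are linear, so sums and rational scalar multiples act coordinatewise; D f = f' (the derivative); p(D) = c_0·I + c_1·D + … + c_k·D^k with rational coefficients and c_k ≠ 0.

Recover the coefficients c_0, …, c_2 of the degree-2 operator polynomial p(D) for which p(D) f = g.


D^0 f = -(1/2)x^8 - 4x^5 - (1/2)x + 1
D^1 f = -4x^7 - 20x^4 - 1/2
D^2 f = -28x^6 - 80x^3
matching coefficients of g against c_0 f + c_1 Df + … from the top degree down determines the c_i
solution: c_0 = -2, c_1 = -1/2, c_2 = -1

p(D) = -2·I − (1/2)·D − D^2, i.e. c_0 = -2, c_1 = -1/2, c_2 = -1


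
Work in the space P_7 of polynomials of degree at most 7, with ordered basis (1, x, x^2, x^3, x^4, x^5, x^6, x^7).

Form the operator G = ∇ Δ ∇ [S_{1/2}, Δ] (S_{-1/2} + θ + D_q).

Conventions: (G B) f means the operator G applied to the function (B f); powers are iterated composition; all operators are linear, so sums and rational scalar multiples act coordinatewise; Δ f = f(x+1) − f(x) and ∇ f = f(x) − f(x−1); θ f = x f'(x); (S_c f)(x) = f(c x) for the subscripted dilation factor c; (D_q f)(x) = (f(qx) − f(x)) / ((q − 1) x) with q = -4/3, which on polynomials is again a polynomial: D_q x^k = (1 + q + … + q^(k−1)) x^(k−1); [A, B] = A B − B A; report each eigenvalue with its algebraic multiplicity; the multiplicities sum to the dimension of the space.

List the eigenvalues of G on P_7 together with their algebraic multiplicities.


image of 1: 0
image of x: 0
image of x^2: 0
image of x^3: 0
image of x^4: 195/32
image of x^5: (2385/128)x + 75979/3456
image of x^6: (17325/512)x^2 + (1249405/20736)x + 390815/10368
image of x^7: (93975/2048)x^3 + (26231765/165888)x^2 + (9309895/41472)x + 29627605/248832
the matrix is upper triangular; its diagonal is (0, 0, 0, 0, 0, 0, 0, 0)
for a triangular matrix the eigenvalues are the diagonal entries, with algebraic multiplicity their repetition count

λ = 0 (multiplicity 8)


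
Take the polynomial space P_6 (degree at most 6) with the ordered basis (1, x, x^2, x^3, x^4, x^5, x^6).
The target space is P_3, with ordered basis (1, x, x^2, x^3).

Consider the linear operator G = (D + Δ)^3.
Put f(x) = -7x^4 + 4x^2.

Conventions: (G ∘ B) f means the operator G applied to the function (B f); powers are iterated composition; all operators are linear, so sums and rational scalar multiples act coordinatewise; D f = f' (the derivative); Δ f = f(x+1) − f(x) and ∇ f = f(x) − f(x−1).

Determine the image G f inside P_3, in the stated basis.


the image equals g(x) = -1344x - 1008

D f = -28x^3 + 8x
Δ f = -28x^3 - 42x^2 - 20x - 3
(D + Δ) f = -56x^3 - 42x^2 - 12x - 3
D (D + Δ) f = -168x^2 - 84x - 12
Δ (D + Δ) f = -168x^2 - 252x - 110
(D + Δ) (D + Δ) f = -336x^2 - 336x - 122
D (D + Δ) (D + Δ) f = -672x - 336
Δ (D + Δ) (D + Δ) f = -672x - 672
(D + Δ) (D + Δ) (D + Δ) f = -1344x - 1008


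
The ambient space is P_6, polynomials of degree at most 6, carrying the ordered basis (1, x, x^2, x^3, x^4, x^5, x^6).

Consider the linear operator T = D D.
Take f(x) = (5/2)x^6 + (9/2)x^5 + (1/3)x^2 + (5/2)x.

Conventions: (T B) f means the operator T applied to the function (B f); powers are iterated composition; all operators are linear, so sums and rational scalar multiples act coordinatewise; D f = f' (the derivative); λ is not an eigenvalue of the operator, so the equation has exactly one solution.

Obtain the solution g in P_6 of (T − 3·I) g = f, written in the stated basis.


the result is g(x) = -(5/6)x^6 - (3/2)x^5 - (25/3)x^4 - 10x^3 - (301/9)x^2 - (125/6)x - 602/27

write g with unknown coordinates in the stated basis and equate coefficients in (T − 3·I) g = f
solving from the highest basis element down gives g = -(5/6)x^6 - (3/2)x^5 - (25/3)x^4 - 10x^3 - (301/9)x^2 - (125/6)x - 602/27
check: T g = -25x^4 - 30x^3 - 100x^2 - 60x - 602/9
so T g − 3·g = (5/2)x^6 + (9/2)x^5 + (1/3)x^2 + (5/2)x = f ✓


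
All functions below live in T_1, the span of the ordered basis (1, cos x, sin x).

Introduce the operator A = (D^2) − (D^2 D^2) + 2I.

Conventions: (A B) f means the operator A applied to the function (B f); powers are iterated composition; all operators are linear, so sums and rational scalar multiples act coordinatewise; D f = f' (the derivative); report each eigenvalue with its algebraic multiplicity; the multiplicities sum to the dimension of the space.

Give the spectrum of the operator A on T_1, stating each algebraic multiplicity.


image of 1: 2
image of cos x: 0
image of sin x: 0
the matrix is diagonal; its diagonal is (2, 0, 0)
for a triangular matrix the eigenvalues are the diagonal entries, with algebraic multiplicity their repetition count

λ = 0 (multiplicity 2), λ = 2 (multiplicity 1)


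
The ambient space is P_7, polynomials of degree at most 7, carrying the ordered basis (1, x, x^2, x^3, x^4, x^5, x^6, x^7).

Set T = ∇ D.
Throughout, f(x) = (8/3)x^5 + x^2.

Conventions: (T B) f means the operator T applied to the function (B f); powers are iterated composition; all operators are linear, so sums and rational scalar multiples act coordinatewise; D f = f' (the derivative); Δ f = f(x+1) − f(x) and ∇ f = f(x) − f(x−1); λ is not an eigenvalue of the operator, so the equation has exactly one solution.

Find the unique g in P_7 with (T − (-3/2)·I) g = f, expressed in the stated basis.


g(x) = (16/9)x^5 - (640/27)x^3 + (326/9)x^2 + (640/9)x - 808/9

write g with unknown coordinates in the stated basis and equate coefficients in (T − (-3/2)·I) g = f
solving from the highest basis element down gives g = (16/9)x^5 - (640/27)x^3 + (326/9)x^2 + (640/9)x - 808/9
check: T g = (320/9)x^3 - (160/3)x^2 - (320/3)x + 404/3
so T g − (-3/2)·g = (8/3)x^5 + x^2 = f ✓


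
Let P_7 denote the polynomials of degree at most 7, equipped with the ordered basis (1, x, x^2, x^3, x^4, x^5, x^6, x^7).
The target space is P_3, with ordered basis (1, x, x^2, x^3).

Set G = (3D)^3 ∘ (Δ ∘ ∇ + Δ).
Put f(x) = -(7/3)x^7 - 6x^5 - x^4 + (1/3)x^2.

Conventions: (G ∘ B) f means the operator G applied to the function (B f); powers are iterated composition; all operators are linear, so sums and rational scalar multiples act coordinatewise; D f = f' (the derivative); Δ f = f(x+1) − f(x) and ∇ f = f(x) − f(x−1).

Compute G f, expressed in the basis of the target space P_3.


∇ f = -(49/3)x^6 + 49x^5 - (335/3)x^4 + (413/3)x^3 - 103x^2 + 43x - 23/3
Δ ∇ f = -98x^5 - (850/3)x^3 - 12x^2 - (278/3)x - 4/3
Δ f = -(49/3)x^6 - 49x^5 - (335/3)x^4 - (437/3)x^3 - 115x^2 - (149/3)x - 9
(Δ ∘ ∇ + Δ) f = -(49/3)x^6 - 147x^5 - (335/3)x^4 - 429x^3 - 127x^2 - (427/3)x - 31/3
D (Δ ∘ ∇ + Δ) f = -98x^5 - 735x^4 - (1340/3)x^3 - 1287x^2 - 254x - 427/3
(3D) (Δ ∘ ∇ + Δ) f = -294x^5 - 2205x^4 - 1340x^3 - 3861x^2 - 762x - 427
D (3D) (Δ ∘ ∇ + Δ) f = -1470x^4 - 8820x^3 - 4020x^2 - 7722x - 762
(3D) (3D) (Δ ∘ ∇ + Δ) f = -4410x^4 - 26460x^3 - 12060x^2 - 23166x - 2286
D (3D) (3D) (Δ ∘ ∇ + Δ) f = -17640x^3 - 79380x^2 - 24120x - 23166
(3D) (3D) (3D) (Δ ∘ ∇ + Δ) f = -52920x^3 - 238140x^2 - 72360x - 69498

g(x) = -52920x^3 - 238140x^2 - 72360x - 69498


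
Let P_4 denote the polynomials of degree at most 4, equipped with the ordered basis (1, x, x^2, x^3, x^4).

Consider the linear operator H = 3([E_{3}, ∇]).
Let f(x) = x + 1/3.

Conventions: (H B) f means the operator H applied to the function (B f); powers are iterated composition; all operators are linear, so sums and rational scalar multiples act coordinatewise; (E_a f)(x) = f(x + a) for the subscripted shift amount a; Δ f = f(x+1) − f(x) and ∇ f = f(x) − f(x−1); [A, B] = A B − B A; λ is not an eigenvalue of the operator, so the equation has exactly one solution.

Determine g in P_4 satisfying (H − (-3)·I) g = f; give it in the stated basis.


the result is g(x) = (1/3)x + 1/9

write g with unknown coordinates in the stated basis and equate coefficients in (H − (-3)·I) g = f
solving from the highest basis element down gives g = (1/3)x + 1/9
check: H g = 0
so H g − (-3)·g = x + 1/3 = f ✓


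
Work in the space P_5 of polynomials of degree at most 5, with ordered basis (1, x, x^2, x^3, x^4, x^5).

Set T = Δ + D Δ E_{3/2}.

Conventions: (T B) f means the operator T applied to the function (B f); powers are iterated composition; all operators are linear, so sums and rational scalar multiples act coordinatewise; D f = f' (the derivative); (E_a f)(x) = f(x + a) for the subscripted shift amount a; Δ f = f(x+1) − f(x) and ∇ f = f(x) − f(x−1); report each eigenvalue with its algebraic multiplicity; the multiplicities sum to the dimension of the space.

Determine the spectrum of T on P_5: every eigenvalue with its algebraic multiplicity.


λ = 0 (multiplicity 6)

image of 1: 0
image of x: 1
image of x^2: 2x + 3
image of x^3: 3x^2 + 9x + 13
image of x^4: 4x^3 + 18x^2 + 52x + 50
image of x^5: 5x^4 + 30x^3 + 130x^2 + 250x + 171
the matrix is upper triangular; its diagonal is (0, 0, 0, 0, 0, 0)
for a triangular matrix the eigenvalues are the diagonal entries, with algebraic multiplicity their repetition count


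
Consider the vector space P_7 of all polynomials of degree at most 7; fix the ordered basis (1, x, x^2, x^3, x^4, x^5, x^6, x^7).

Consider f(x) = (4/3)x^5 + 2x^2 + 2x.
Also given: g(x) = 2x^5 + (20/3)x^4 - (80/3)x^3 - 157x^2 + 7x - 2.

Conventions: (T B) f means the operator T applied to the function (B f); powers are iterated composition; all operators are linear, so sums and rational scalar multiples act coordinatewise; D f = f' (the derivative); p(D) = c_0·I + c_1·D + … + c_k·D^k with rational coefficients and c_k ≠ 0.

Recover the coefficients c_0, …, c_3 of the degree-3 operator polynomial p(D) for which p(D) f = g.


D^0 f = (4/3)x^5 + 2x^2 + 2x
D^1 f = (20/3)x^4 + 4x + 2
D^2 f = (80/3)x^3 + 4
D^3 f = 80x^2
matching coefficients of g against c_0 f + c_1 Df + … from the top degree down determines the c_i
solution: c_0 = 3/2, c_1 = 1, c_2 = -1, c_3 = -2

c_0 = 3/2, c_1 = 1, c_2 = -1, c_3 = -2


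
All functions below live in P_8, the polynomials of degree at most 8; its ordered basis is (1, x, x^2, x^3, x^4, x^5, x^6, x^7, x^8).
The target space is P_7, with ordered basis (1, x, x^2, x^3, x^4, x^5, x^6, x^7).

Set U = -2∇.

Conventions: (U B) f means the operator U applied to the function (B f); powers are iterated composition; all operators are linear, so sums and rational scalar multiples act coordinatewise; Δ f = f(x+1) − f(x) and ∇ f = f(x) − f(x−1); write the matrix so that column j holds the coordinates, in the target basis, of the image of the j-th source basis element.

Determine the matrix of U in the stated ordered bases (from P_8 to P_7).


the matrix is [[0, -2, 2, -2, 2, -2, 2, -2, 2]; [0, 0, -4, 6, -8, 10, -12, 14, -16]; [0, 0, 0, -6, 12, -20, 30, -42, 56]; [0, 0, 0, 0, -8, 20, -40, 70, -112]; [0, 0, 0, 0, 0, -10, 30, -70, 140]; [0, 0, 0, 0, 0, 0, -12, 42, -112]; [0, 0, 0, 0, 0, 0, 0, -14, 56]; [0, 0, 0, 0, 0, 0, 0, 0, -16]] (rows listed top to bottom)

image of 1: 0
image of x: -2
image of x^2: -4x + 2
image of x^3: -6x^2 + 6x - 2
image of x^4: -8x^3 + 12x^2 - 8x + 2
image of x^5: -10x^4 + 20x^3 - 20x^2 + 10x - 2
image of x^6: -12x^5 + 30x^4 - 40x^3 + 30x^2 - 12x + 2
image of x^7: -14x^6 + 42x^5 - 70x^4 + 70x^3 - 42x^2 + 14x - 2
image of x^8: -16x^7 + 56x^6 - 112x^5 + 140x^4 - 112x^3 + 56x^2 - 16x + 2
each image's coordinates form column j of the matrix


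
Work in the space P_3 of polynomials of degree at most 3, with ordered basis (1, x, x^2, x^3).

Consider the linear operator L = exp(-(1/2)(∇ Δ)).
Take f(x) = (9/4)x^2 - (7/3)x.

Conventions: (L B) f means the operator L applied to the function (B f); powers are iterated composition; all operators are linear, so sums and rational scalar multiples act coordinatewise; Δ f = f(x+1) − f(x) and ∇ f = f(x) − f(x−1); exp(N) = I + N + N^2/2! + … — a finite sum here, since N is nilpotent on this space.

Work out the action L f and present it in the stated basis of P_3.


g(x) = (9/4)x^2 - (7/3)x - 9/4

order-1 term: -9/4
the series for exp(-(1/2)(∇ Δ)) f terminates at order 1
exp(-(1/2)(∇ Δ)) f = (9/4)x^2 - (7/3)x - 9/4


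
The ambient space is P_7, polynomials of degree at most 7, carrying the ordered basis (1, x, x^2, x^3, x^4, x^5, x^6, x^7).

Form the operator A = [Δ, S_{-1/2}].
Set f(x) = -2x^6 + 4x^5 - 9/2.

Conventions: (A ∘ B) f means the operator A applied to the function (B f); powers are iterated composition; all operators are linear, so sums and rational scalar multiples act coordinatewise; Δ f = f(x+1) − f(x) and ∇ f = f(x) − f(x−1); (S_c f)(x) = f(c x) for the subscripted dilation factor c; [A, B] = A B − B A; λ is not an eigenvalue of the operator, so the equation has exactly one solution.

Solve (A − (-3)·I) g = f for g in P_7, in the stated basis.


the result is g(x) = -(2/3)x^6 + (67/48)x^5 + (95/1536)x^4 + (355/2048)x^3 + (10085/16384)x^2 - (80821/98304)x - 138785/98304

write g with unknown coordinates in the stated basis and equate coefficients in (A − (-3)·I) g = f
solving from the highest basis element down gives g = -(2/3)x^6 + (67/48)x^5 + (95/1536)x^4 + (355/2048)x^3 + (10085/16384)x^2 - (80821/98304)x - 138785/98304
check: A g = -(3/16)x^5 - (95/512)x^4 - (1065/2048)x^3 - (30255/16384)x^2 + (80821/32768)x - 8671/32768
so A g − (-3)·g = -2x^6 + 4x^5 - 9/2 = f ✓


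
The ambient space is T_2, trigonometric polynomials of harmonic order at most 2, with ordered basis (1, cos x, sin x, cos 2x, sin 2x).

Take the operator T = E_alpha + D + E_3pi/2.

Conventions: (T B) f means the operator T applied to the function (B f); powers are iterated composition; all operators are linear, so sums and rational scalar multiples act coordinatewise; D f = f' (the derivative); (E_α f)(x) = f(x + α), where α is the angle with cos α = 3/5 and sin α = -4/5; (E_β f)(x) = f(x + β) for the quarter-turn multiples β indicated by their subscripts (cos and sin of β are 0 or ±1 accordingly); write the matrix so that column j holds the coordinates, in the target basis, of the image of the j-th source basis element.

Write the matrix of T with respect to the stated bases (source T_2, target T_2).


image of 1: 2
image of cos x: (3/5)cos x + (4/5)sin x
image of sin x: -(4/5)cos x + (3/5)sin x
image of cos 2x: -(32/25)cos 2x - (26/25)sin 2x
image of sin 2x: (26/25)cos 2x - (32/25)sin 2x
each image's coordinates form column j of the matrix

the matrix is [[2, 0, 0, 0, 0]; [0, 3/5, -4/5, 0, 0]; [0, 4/5, 3/5, 0, 0]; [0, 0, 0, -32/25, 26/25]; [0, 0, 0, -26/25, -32/25]] (rows listed top to bottom)


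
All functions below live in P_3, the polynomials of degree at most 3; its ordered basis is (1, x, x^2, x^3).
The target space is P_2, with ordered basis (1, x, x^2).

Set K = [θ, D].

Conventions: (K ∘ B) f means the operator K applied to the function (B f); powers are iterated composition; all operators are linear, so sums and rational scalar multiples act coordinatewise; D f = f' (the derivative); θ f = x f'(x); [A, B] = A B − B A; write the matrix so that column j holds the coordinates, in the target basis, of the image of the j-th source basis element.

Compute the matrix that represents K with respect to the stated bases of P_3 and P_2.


image of 1: 0
image of x: -1
image of x^2: -2x
image of x^3: -3x^2
each image's coordinates form column j of the matrix

the matrix is [[0, -1, 0, 0]; [0, 0, -2, 0]; [0, 0, 0, -3]] (rows listed top to bottom)


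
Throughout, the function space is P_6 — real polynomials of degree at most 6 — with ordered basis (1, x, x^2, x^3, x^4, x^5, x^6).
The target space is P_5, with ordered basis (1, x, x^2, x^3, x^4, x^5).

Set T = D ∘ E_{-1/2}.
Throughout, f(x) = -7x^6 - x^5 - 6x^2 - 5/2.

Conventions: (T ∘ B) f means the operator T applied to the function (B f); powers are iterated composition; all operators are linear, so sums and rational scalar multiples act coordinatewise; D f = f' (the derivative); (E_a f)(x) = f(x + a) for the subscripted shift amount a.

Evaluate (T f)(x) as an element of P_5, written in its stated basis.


the result is g(x) = -42x^5 + 100x^4 - 95x^3 + 45x^2 - (181/8)x + 7

E_{-1/2} f = -7x^6 + 20x^5 - (95/4)x^4 + 15x^3 - (181/16)x^2 + 7x - 261/64
D E_{-1/2} f = -42x^5 + 100x^4 - 95x^3 + 45x^2 - (181/8)x + 7


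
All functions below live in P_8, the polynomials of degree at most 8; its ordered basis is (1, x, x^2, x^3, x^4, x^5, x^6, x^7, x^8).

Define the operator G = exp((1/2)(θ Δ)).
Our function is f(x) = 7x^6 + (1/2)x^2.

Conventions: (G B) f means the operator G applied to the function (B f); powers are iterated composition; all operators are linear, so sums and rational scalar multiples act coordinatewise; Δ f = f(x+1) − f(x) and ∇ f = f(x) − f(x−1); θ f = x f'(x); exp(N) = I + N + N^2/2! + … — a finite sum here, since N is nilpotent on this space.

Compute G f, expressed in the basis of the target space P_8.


the result is g(x) = 7x^6 + 105x^5 + 735x^4 + (5355/2)x^3 + (9661/2)x^2 + (26317/8)x

order-1 term: 105x^5 + 210x^4 + 210x^3 + 105x^2 + (43/2)x
order-2 term: 525x^4 + (2835/2)x^3 + 1470x^2 + (2205/4)x
order-3 term: 1050x^3 + (4935/2)x^2 + (6195/4)x
order-4 term: (1575/2)x^2 + (8085/8)x
order-5 term: (315/2)x
the series for exp((1/2)(θ Δ)) f terminates at order 5
exp((1/2)(θ Δ)) f = 7x^6 + 105x^5 + 735x^4 + (5355/2)x^3 + (9661/2)x^2 + (26317/8)x


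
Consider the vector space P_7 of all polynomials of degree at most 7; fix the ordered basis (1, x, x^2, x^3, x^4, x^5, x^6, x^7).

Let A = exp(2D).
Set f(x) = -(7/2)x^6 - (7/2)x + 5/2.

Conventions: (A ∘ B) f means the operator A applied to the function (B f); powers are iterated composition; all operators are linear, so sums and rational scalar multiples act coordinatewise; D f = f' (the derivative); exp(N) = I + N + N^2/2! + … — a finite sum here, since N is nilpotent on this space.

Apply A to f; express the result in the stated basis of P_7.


the image equals g(x) = -(7/2)x^6 - 42x^5 - 210x^4 - 560x^3 - 840x^2 - (1351/2)x - 457/2

order-1 term: -42x^5 - 7
order-2 term: -210x^4
order-3 term: -560x^3
order-4 term: -840x^2
order-5 term: -672x
order-6 term: -224
the series for exp(2D) f terminates at order 6
exp(2D) f = -(7/2)x^6 - 42x^5 - 210x^4 - 560x^3 - 840x^2 - (1351/2)x - 457/2


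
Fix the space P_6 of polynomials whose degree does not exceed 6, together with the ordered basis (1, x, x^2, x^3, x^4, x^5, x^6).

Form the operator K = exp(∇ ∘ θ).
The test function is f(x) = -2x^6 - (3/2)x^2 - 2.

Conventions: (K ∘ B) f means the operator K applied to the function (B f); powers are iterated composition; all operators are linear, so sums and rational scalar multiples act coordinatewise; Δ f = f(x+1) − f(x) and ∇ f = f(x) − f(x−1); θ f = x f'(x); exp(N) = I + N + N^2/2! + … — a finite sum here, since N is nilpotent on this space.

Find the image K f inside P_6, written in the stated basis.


g(x) = -2x^6 - 72x^5 - 720x^4 - 1800x^3 + (2517/2)x^2 + 1542x - 992

order-1 term: -72x^5 + 180x^4 - 240x^3 + 180x^2 - 78x + 15
order-2 term: -900x^4 + 3240x^3 - 5040x^2 + 3780x - 1119
order-3 term: -4800x^3 + 16920x^2 - 21240x + 9060
order-4 term: -10800x^2 + 27720x - 17370
order-5 term: -8640x + 9864
order-6 term: -1440
the series for exp(∇ ∘ θ) f terminates at order 6
exp(∇ ∘ θ) f = -2x^6 - 72x^5 - 720x^4 - 1800x^3 + (2517/2)x^2 + 1542x - 992


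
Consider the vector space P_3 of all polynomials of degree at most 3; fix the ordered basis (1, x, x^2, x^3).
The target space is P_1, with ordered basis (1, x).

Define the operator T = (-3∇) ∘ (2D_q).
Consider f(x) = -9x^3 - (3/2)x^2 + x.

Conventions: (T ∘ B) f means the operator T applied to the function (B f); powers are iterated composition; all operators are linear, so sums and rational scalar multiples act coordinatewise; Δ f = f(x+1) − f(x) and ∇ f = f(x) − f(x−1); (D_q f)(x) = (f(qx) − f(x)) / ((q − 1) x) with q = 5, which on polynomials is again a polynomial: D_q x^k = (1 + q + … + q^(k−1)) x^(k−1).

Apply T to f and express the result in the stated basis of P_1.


the image equals g(x) = 3348x - 1620

D_q f = -279x^2 - 9x + 1
(2D_q) f = -558x^2 - 18x + 2
∇ (2D_q) f = -1116x + 540
(-3∇) (2D_q) f = 3348x - 1620


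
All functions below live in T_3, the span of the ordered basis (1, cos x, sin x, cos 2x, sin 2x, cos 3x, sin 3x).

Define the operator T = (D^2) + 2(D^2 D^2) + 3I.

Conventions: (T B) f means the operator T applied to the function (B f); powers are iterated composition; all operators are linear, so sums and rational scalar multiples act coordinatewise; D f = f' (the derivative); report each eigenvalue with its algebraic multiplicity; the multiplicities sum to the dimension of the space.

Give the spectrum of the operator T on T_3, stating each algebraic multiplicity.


λ = 3 (multiplicity 1), λ = 4 (multiplicity 2), λ = 31 (multiplicity 2), λ = 156 (multiplicity 2)

image of 1: 3
image of cos x: 4cos x
image of sin x: 4sin x
image of cos 2x: 31cos 2x
image of sin 2x: 31sin 2x
image of cos 3x: 156cos 3x
image of sin 3x: 156sin 3x
the matrix is diagonal; its diagonal is (3, 4, 4, 31, 31, 156, 156)
for a triangular matrix the eigenvalues are the diagonal entries, with algebraic multiplicity their repetition count


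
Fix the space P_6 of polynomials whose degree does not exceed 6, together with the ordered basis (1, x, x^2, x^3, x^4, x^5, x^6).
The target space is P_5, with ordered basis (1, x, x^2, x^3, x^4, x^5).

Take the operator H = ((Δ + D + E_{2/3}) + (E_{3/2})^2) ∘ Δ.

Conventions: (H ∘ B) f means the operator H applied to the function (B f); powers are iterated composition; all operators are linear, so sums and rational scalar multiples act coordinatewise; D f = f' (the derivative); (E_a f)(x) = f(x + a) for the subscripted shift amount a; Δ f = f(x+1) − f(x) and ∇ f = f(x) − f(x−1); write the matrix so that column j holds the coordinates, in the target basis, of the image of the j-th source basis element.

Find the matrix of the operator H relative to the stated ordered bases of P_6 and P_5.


the matrix is [[0, 2, 40/3, 151/3, 5414/27, 67127/81, 279964/81]; [0, 0, 4, 40, 604/3, 27070/27, 134254/27]; [0, 0, 0, 6, 80, 1510/3, 27070/9]; [0, 0, 0, 0, 8, 400/3, 3020/3]; [0, 0, 0, 0, 0, 10, 200]; [0, 0, 0, 0, 0, 0, 12]] (rows listed top to bottom)

image of 1: 0
image of x: 2
image of x^2: 4x + 40/3
image of x^3: 6x^2 + 40x + 151/3
image of x^4: 8x^3 + 80x^2 + (604/3)x + 5414/27
image of x^5: 10x^4 + (400/3)x^3 + (1510/3)x^2 + (27070/27)x + 67127/81
image of x^6: 12x^5 + 200x^4 + (3020/3)x^3 + (27070/9)x^2 + (134254/27)x + 279964/81
each image's coordinates form column j of the matrix


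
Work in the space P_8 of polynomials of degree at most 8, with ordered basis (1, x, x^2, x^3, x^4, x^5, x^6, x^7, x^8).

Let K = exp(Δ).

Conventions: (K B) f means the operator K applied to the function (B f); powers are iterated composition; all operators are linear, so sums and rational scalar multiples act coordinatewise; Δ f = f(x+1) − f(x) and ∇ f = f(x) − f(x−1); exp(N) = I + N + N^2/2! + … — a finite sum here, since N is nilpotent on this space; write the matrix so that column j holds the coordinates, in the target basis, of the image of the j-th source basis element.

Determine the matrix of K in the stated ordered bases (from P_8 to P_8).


the matrix is [[1, 1, 2, 5, 15, 52, 203, 877, 4140]; [0, 1, 2, 6, 20, 75, 312, 1421, 7016]; [0, 0, 1, 3, 12, 50, 225, 1092, 5684]; [0, 0, 0, 1, 4, 20, 100, 525, 2912]; [0, 0, 0, 0, 1, 5, 30, 175, 1050]; [0, 0, 0, 0, 0, 1, 6, 42, 280]; [0, 0, 0, 0, 0, 0, 1, 7, 56]; [0, 0, 0, 0, 0, 0, 0, 1, 8]; [0, 0, 0, 0, 0, 0, 0, 0, 1]] (rows listed top to bottom)

image of 1: 1
image of x: x + 1
image of x^2: x^2 + 2x + 2
image of x^3: x^3 + 3x^2 + 6x + 5
image of x^4: x^4 + 4x^3 + 12x^2 + 20x + 15
image of x^5: x^5 + 5x^4 + 20x^3 + 50x^2 + 75x + 52
image of x^6: x^6 + 6x^5 + 30x^4 + 100x^3 + 225x^2 + 312x + 203
image of x^7: x^7 + 7x^6 + 42x^5 + 175x^4 + 525x^3 + 1092x^2 + 1421x + 877
image of x^8: x^8 + 8x^7 + 56x^6 + 280x^5 + 1050x^4 + 2912x^3 + 5684x^2 + 7016x + 4140
each image's coordinates form column j of the matrix


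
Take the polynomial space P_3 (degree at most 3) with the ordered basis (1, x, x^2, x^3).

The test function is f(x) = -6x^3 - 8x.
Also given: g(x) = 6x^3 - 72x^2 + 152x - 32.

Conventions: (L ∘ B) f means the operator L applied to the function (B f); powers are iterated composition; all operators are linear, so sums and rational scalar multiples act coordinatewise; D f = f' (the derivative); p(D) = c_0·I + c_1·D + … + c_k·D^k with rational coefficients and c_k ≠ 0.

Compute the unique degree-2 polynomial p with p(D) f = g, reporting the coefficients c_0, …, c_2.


D^0 f = -6x^3 - 8x
D^1 f = -18x^2 - 8
D^2 f = -36x
matching coefficients of g against c_0 f + c_1 Df + … from the top degree down determines the c_i
solution: c_0 = -1, c_1 = 4, c_2 = -4

p(D) = -I + 4·D − 4·D^2, i.e. c_0 = -1, c_1 = 4, c_2 = -4


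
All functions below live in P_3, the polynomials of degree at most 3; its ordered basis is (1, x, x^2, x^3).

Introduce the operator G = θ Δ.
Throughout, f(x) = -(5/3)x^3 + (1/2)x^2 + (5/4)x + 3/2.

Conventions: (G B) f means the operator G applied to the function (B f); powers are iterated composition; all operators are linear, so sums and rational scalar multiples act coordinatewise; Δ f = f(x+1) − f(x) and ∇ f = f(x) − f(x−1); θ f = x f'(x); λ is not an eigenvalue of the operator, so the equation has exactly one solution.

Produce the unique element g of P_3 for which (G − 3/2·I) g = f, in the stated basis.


the image equals g(x) = (10/9)x^3 + (37/9)x^2 + (371/54)x - 1

write g with unknown coordinates in the stated basis and equate coefficients in (G − 3/2·I) g = f
solving from the highest basis element down gives g = (10/9)x^3 + (37/9)x^2 + (371/54)x - 1
check: G g = (20/3)x^2 + (104/9)x
so G g − 3/2·g = -(5/3)x^3 + (1/2)x^2 + (5/4)x + 3/2 = f ✓


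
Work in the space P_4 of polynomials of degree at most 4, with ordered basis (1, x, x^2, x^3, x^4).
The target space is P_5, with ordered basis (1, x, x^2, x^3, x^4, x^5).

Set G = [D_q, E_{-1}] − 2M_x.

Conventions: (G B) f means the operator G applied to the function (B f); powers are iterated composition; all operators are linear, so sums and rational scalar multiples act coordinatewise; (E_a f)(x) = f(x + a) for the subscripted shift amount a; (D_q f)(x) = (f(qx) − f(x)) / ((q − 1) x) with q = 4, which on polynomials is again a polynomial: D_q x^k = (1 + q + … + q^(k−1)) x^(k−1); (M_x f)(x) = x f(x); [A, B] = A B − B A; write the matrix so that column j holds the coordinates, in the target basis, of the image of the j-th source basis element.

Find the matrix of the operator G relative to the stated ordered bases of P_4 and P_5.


the matrix is [[0, 0, 3, -18, 81]; [-2, 0, 0, 27, -225]; [0, -2, 0, 0, 171]; [0, 0, -2, 0, 0]; [0, 0, 0, -2, 0]; [0, 0, 0, 0, -2]] (rows listed top to bottom)

image of 1: -2x
image of x: -2x^2
image of x^2: -2x^3 + 3
image of x^3: -2x^4 + 27x - 18
image of x^4: -2x^5 + 171x^2 - 225x + 81
each image's coordinates form column j of the matrix


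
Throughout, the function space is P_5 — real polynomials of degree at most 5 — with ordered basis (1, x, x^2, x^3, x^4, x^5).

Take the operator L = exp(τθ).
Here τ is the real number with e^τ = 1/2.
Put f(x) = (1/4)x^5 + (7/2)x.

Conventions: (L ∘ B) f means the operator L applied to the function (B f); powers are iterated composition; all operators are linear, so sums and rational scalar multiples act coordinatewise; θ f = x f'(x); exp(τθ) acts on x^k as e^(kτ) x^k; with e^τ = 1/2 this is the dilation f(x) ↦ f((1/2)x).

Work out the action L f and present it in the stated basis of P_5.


the result is g(x) = (1/128)x^5 + (7/4)x

exp(τθ) x^k = e^(kτ) x^k; with e^τ = 1/2 this sends x^k to (1/2)^k x^k
x ↦ 1/2 x
x^5 ↦ 1/32 x^5
applying this coordinatewise to f: exp(τθ) f = (1/128)x^5 + (7/4)x


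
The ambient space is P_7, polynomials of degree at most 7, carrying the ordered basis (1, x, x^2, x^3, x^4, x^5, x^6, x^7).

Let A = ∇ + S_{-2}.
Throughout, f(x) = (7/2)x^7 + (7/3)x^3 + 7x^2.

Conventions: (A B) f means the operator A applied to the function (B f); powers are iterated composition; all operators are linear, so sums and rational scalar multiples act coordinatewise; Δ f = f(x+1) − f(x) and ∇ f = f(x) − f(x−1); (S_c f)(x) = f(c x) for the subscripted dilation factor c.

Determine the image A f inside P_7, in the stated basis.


g(x) = -448x^7 + (49/2)x^6 - (147/2)x^5 + (245/2)x^4 - (847/6)x^3 + (217/2)x^2 - (35/2)x - 7/6

∇ f = (49/2)x^6 - (147/2)x^5 + (245/2)x^4 - (245/2)x^3 + (161/2)x^2 - (35/2)x - 7/6
S_{-2} f = -448x^7 - (56/3)x^3 + 28x^2
(∇ + S_{-2}) f = -448x^7 + (49/2)x^6 - (147/2)x^5 + (245/2)x^4 - (847/6)x^3 + (217/2)x^2 - (35/2)x - 7/6


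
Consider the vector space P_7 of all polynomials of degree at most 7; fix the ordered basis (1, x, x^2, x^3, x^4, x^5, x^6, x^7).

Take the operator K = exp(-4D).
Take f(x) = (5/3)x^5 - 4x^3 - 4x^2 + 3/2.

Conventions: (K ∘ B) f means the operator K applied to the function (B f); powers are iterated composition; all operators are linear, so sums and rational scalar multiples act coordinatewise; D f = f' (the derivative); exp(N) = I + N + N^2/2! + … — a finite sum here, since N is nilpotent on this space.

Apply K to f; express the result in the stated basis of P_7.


order-1 term: -(100/3)x^4 + 48x^2 + 32x
order-2 term: (800/3)x^3 - 192x - 64
order-3 term: -(3200/3)x^2 + 256
order-4 term: (6400/3)x
order-5 term: -5120/3
the series for exp(-4D) f terminates at order 5
exp(-4D) f = (5/3)x^5 - (100/3)x^4 + (788/3)x^3 - (3068/3)x^2 + (5920/3)x - 9079/6

the result is g(x) = (5/3)x^5 - (100/3)x^4 + (788/3)x^3 - (3068/3)x^2 + (5920/3)x - 9079/6


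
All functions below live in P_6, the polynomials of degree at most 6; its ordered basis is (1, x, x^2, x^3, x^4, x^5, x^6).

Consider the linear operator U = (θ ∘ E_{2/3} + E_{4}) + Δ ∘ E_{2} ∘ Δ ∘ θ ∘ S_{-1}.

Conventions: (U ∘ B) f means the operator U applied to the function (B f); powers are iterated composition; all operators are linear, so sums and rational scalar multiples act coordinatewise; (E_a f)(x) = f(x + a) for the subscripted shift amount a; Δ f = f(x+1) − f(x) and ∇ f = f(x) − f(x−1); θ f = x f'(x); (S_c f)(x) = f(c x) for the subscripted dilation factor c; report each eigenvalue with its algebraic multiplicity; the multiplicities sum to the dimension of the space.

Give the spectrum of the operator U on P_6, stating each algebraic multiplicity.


image of 1: 1
image of x: 2x + 4
image of x^2: 3x^2 + (28/3)x + 20
image of x^3: 4x^3 + 16x^2 + (94/3)x + 10
image of x^4: 5x^4 + 24x^3 + (448/3)x^2 + (14720/27)x + 696
image of x^5: 6x^5 + (100/3)x^4 + (220/3)x^3 - (6860/27)x^2 - (118990/81)x - 1826
image of x^6: 7x^6 + 44x^5 + (1340/3)x^4 + (31120/9)x^3 + (371140/27)x^2 + (2159848/81)x + 20308
the matrix is upper triangular; its diagonal is (1, 2, 3, 4, 5, 6, 7)
for a triangular matrix the eigenvalues are the diagonal entries, with algebraic multiplicity their repetition count

λ = 1 (multiplicity 1), λ = 2 (multiplicity 1), λ = 3 (multiplicity 1), λ = 4 (multiplicity 1), λ = 5 (multiplicity 1), λ = 6 (multiplicity 1), λ = 7 (multiplicity 1)


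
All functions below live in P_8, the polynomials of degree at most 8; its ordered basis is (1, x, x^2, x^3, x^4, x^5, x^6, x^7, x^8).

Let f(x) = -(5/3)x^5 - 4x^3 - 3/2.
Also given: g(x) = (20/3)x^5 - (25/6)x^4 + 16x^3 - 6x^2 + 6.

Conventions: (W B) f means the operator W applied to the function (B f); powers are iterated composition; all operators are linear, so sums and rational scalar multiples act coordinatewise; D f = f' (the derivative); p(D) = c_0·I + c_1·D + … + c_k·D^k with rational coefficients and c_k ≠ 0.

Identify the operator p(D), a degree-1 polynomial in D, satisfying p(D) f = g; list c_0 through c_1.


D^0 f = -(5/3)x^5 - 4x^3 - 3/2
D^1 f = -(25/3)x^4 - 12x^2
matching coefficients of g against c_0 f + c_1 Df + … from the top degree down determines the c_i
solution: c_0 = -4, c_1 = 1/2

c_0 = -4, c_1 = 1/2


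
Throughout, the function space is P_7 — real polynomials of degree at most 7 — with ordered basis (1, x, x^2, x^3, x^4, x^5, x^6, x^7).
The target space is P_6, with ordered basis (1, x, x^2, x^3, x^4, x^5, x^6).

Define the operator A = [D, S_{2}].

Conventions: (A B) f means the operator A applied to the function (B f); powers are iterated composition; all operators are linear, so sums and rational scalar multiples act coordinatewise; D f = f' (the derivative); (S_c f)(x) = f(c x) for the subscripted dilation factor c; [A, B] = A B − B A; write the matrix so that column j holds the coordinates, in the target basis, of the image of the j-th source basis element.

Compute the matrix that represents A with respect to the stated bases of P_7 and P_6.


image of 1: 0
image of x: 1
image of x^2: 4x
image of x^3: 12x^2
image of x^4: 32x^3
image of x^5: 80x^4
image of x^6: 192x^5
image of x^7: 448x^6
each image's coordinates form column j of the matrix

the matrix is [[0, 1, 0, 0, 0, 0, 0, 0]; [0, 0, 4, 0, 0, 0, 0, 0]; [0, 0, 0, 12, 0, 0, 0, 0]; [0, 0, 0, 0, 32, 0, 0, 0]; [0, 0, 0, 0, 0, 80, 0, 0]; [0, 0, 0, 0, 0, 0, 192, 0]; [0, 0, 0, 0, 0, 0, 0, 448]] (rows listed top to bottom)
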